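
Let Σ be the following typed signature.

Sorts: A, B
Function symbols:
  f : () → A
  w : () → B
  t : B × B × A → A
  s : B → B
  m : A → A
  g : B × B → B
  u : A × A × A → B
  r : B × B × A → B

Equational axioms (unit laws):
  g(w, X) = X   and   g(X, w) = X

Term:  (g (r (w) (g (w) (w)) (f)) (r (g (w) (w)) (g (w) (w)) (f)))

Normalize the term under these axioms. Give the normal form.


1. (g (r (w) (g (w) (w)) (f)) (r (g (w) (w)) (g (w) (w)) (f)))  →  (g (r (w) (w) (f)) (r (g (w) (w)) (g (w) (w)) (f)))
2. (g (r (w) (w) (f)) (r (g (w) (w)) (g (w) (w)) (f)))  →  (g (r (w) (w) (f)) (r (w) (g (w) (w)) (f)))
3. (g (r (w) (w) (f)) (r (w) (g (w) (w)) (f)))  →  (g (r (w) (w) (f)) (r (w) (w) (f)))

normal form = (g (r (w) (w) (f)) (r (w) (w) (f)))


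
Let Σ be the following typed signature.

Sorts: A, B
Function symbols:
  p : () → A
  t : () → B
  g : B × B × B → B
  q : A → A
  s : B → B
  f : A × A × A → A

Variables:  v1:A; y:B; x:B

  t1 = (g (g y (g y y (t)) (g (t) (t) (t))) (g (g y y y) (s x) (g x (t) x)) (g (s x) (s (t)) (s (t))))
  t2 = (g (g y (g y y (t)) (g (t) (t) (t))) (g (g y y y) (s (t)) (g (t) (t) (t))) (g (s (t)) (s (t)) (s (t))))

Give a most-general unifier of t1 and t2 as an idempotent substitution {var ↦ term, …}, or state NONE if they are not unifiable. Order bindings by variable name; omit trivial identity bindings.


{x ↦ (t)}


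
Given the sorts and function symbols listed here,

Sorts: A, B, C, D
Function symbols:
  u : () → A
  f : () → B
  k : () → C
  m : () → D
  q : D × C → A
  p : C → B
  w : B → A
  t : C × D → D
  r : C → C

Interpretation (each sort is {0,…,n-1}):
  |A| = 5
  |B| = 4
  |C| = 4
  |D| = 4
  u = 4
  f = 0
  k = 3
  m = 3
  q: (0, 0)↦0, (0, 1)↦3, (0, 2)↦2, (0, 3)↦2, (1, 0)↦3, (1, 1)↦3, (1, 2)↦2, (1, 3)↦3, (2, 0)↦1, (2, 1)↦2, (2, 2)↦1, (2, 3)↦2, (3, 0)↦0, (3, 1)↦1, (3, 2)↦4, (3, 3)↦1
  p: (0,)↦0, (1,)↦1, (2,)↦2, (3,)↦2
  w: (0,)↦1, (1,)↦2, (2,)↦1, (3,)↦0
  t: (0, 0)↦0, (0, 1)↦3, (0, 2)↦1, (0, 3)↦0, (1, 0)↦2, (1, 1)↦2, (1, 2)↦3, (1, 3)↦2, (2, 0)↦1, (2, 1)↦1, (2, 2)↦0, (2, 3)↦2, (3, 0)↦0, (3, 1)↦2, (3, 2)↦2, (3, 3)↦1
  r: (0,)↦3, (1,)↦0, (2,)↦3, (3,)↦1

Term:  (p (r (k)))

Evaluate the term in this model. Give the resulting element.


value = 1

  k = 3
  (r (k)) = r(3,) = 1
  (p (r (k))) = p(1,) = 1


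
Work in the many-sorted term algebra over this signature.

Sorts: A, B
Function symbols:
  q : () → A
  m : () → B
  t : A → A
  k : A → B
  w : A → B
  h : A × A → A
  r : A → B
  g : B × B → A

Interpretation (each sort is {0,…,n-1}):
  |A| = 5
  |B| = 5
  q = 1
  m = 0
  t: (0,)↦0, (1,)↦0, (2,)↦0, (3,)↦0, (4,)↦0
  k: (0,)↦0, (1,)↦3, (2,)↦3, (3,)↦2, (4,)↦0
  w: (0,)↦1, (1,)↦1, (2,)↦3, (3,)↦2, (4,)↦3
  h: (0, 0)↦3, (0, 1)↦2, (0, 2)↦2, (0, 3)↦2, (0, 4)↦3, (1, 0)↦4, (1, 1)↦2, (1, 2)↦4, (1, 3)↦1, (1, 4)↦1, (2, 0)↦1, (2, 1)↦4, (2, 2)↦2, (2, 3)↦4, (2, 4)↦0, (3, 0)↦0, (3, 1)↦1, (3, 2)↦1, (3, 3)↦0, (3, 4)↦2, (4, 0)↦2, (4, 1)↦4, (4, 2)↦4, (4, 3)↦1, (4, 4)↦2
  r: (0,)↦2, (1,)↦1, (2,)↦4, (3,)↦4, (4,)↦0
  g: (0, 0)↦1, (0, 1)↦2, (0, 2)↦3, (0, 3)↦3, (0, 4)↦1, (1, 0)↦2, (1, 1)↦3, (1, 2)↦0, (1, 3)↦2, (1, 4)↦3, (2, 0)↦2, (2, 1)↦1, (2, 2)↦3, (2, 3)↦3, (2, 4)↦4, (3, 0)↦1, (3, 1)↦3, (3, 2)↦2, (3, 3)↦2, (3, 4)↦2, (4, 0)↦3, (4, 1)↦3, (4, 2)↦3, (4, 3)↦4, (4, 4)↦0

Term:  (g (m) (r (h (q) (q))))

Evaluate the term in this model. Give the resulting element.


  m = 0
  q = 1
  q = 1
  (h (q) (q)) = h(1, 1) = 2
  (r (h (q) (q))) = r(2,) = 4
  (g (m) (r (h (q) (q)))) = g(0, 4) = 1

value = 1


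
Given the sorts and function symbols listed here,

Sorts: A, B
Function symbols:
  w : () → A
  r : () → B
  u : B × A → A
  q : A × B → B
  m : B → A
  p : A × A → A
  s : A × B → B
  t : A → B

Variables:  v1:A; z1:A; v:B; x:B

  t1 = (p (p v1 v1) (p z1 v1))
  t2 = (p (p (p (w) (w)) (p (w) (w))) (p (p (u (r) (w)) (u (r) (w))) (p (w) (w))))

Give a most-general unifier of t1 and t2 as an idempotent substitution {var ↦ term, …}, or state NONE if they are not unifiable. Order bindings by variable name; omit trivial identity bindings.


{v1 ↦ (p (w) (w)), z1 ↦ (p (u (r) (w)) (u (r) (w)))}


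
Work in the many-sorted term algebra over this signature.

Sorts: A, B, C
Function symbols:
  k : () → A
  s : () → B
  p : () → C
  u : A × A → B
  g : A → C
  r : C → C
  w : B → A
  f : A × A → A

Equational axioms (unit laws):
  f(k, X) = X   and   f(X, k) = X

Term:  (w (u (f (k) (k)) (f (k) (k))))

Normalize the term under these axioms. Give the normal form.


1. (w (u (f (k) (k)) (f (k) (k))))  →  (w (u (k) (f (k) (k))))
2. (w (u (k) (f (k) (k))))  →  (w (u (k) (k)))

normal form = (w (u (k) (k)))


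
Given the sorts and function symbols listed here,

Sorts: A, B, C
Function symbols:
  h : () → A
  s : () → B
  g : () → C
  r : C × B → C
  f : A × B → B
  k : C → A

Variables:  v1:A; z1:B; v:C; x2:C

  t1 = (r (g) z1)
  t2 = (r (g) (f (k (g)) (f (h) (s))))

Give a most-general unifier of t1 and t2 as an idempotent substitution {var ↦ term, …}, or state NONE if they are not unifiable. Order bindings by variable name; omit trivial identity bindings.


{z1 ↦ (f (k (g)) (f (h) (s)))}


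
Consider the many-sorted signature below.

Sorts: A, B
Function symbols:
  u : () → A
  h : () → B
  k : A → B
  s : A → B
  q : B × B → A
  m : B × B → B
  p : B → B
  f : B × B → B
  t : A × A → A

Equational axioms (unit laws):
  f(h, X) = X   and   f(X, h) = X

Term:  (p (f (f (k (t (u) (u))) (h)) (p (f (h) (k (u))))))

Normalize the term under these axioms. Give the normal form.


normal form = (p (f (k (t (u) (u))) (p (k (u)))))

1. (p (f (f (k (t (u) (u))) (h)) (p (f (h) (k (u))))))  →  (p (f (k (t (u) (u))) (p (f (h) (k (u))))))
2. (p (f (k (t (u) (u))) (p (f (h) (k (u))))))  →  (p (f (k (t (u) (u))) (p (k (u)))))


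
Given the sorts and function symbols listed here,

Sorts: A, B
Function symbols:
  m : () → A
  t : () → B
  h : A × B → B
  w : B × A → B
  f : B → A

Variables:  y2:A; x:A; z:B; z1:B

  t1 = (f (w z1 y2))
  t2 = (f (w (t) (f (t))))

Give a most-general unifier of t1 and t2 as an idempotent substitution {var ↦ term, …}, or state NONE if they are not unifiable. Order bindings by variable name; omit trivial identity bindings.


{y2 ↦ (f (t)), z1 ↦ (t)}


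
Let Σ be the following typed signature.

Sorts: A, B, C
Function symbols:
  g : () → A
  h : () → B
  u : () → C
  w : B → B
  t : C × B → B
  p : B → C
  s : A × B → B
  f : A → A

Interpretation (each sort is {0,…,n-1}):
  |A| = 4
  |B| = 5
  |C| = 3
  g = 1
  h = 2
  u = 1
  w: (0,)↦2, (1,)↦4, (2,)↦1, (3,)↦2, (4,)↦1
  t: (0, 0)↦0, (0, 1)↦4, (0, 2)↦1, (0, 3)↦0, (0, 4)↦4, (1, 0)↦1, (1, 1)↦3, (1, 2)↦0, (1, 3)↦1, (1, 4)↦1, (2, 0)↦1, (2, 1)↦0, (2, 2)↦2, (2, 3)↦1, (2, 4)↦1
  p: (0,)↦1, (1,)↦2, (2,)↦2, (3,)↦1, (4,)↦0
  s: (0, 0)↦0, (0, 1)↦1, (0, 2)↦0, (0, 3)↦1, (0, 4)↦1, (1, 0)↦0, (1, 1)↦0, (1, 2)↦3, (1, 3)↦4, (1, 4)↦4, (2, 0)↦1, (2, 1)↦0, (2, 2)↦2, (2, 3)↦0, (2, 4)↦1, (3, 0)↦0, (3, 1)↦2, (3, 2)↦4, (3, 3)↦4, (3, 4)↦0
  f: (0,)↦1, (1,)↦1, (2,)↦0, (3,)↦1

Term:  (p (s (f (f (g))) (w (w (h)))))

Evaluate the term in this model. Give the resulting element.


  g = 1
  (f (g)) = f(1,) = 1
  (f (f (g))) = f(1,) = 1
  h = 2
  (w (h)) = w(2,) = 1
  (w (w (h))) = w(1,) = 4
  (s (f (f (g))) (w (w (h)))) = s(1, 4) = 4
  (p (s (f (f (g))) (w (w (h))))) = p(4,) = 0

value = 0


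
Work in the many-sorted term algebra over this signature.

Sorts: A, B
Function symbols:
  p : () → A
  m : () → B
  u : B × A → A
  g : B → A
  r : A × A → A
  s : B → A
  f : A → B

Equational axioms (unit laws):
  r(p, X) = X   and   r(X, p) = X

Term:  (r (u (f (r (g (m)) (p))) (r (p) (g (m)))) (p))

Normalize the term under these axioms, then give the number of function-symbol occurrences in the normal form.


1. (r (u (f (r (g (m)) (p))) (r (p) (g (m)))) (p))  →  (u (f (r (g (m)) (p))) (r (p) (g (m))))
2. (u (f (r (g (m)) (p))) (r (p) (g (m))))  →  (u (f (g (m))) (r (p) (g (m))))
3. (u (f (g (m))) (r (p) (g (m))))  →  (u (f (g (m))) (g (m)))
normal form: (u (f (g (m))) (g (m)))

size = 6


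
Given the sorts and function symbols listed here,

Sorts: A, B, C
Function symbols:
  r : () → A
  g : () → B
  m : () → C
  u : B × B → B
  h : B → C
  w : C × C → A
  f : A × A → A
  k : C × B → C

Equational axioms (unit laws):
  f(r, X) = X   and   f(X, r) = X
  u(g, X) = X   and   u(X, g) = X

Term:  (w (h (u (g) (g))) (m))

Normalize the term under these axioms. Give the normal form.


normal form = (w (h (g)) (m))

1. (w (h (u (g) (g))) (m))  →  (w (h (g)) (m))


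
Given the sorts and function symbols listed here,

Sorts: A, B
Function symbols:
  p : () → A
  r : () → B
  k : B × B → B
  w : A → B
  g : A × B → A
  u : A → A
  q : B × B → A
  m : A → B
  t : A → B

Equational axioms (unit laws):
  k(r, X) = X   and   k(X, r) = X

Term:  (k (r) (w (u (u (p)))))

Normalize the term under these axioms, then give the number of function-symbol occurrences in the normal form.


1. (k (r) (w (u (u (p)))))  →  (w (u (u (p))))
normal form: (w (u (u (p))))

size = 4


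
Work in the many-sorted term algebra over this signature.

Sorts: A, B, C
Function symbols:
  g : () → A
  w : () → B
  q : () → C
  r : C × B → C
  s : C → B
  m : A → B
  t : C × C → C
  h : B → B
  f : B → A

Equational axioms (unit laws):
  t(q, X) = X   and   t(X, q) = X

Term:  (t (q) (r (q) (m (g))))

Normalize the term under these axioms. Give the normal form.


normal form = (r (q) (m (g)))

1. (t (q) (r (q) (m (g))))  →  (r (q) (m (g)))


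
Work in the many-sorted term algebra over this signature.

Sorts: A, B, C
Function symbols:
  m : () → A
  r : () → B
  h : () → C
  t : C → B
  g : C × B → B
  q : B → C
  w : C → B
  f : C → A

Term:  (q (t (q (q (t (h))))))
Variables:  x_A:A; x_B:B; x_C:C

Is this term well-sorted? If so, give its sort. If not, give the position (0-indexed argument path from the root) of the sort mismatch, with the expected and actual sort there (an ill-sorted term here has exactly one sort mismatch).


ill-sorted at position [0, 0, 0]: expected B, got C

          (h) : C
        (t (h)) : B
      (q (t (h))) : C
    (q (q (t (h)))) : ✗ arg 0 at [0, 0, 0] has sort C, expected B


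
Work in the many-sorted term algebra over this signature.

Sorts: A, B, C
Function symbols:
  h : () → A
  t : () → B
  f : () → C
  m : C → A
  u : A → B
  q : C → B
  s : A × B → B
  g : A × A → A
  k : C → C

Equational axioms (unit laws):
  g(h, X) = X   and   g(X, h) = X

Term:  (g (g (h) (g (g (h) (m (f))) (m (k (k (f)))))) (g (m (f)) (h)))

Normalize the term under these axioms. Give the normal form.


1. (g (g (h) (g (g (h) (m (f))) (m (k (k (f)))))) (g (m (f)) (h)))  →  (g (g (g (h) (m (f))) (m (k (k (f))))) (g (m (f)) (h)))
2. (g (g (g (h) (m (f))) (m (k (k (f))))) (g (m (f)) (h)))  →  (g (g (m (f)) (m (k (k (f))))) (g (m (f)) (h)))
3. (g (g (m (f)) (m (k (k (f))))) (g (m (f)) (h)))  →  (g (g (m (f)) (m (k (k (f))))) (m (f)))

normal form = (g (g (m (f)) (m (k (k (f))))) (m (f)))


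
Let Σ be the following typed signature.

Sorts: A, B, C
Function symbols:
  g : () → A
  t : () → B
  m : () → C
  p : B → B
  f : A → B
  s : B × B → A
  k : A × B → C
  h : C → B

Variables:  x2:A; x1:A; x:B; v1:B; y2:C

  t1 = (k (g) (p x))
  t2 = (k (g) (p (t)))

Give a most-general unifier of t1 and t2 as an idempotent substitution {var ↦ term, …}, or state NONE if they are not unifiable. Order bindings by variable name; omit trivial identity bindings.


{x ↦ (t)}


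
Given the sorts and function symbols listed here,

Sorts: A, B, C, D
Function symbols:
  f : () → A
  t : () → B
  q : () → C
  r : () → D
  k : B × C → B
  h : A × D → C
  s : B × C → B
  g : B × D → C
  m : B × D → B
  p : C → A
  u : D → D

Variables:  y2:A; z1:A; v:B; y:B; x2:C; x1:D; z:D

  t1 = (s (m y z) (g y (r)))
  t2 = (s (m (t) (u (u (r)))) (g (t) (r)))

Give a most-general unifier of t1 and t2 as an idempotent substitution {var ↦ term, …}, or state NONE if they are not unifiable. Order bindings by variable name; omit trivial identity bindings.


{y ↦ (t), z ↦ (u (u (r)))}


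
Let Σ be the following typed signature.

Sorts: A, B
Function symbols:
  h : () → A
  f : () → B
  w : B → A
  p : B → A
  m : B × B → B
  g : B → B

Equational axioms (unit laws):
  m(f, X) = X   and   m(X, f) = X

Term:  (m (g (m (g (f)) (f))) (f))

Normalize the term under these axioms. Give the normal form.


1. (m (g (m (g (f)) (f))) (f))  →  (g (m (g (f)) (f)))
2. (g (m (g (f)) (f)))  →  (g (g (f)))

normal form = (g (g (f)))


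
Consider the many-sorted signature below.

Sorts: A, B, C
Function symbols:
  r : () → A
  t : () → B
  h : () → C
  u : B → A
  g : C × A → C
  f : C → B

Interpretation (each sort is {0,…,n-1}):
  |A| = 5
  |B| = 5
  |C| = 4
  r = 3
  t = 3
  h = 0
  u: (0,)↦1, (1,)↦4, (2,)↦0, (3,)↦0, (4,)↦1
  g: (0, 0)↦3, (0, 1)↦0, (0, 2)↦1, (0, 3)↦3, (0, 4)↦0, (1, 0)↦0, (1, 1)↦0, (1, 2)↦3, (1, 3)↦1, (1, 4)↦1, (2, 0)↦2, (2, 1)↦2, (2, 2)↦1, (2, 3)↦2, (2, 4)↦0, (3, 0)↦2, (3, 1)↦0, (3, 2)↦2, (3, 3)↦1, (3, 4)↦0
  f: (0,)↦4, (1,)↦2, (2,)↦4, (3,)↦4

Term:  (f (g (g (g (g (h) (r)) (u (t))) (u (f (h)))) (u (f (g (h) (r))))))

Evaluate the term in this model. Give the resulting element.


value = 4

  h = 0
  r = 3
  (g (h) (r)) = g(0, 3) = 3
  t = 3
  (u (t)) = u(3,) = 0
  (g (g (h) (r)) (u (t))) = g(3, 0) = 2
  h = 0
  (f (h)) = f(0,) = 4
  (u (f (h))) = u(4,) = 1
  (g (g (g (h) (r)) (u (t))) (u (f (h)))) = g(2, 1) = 2
  h = 0
  r = 3
  (g (h) (r)) = g(0, 3) = 3
  (f (g (h) (r))) = f(3,) = 4
  (u (f (g (h) (r)))) = u(4,) = 1
  (g (g (g (g (h) (r)) (u (t))) (u (f (h)))) (u (f (g (h) (r))))) = g(2, 1) = 2
  (f (g (g (g (g (h) (r)) (u (t))) (u (f (h)))) (u (f (g (h) (r)))))) = f(2,) = 4


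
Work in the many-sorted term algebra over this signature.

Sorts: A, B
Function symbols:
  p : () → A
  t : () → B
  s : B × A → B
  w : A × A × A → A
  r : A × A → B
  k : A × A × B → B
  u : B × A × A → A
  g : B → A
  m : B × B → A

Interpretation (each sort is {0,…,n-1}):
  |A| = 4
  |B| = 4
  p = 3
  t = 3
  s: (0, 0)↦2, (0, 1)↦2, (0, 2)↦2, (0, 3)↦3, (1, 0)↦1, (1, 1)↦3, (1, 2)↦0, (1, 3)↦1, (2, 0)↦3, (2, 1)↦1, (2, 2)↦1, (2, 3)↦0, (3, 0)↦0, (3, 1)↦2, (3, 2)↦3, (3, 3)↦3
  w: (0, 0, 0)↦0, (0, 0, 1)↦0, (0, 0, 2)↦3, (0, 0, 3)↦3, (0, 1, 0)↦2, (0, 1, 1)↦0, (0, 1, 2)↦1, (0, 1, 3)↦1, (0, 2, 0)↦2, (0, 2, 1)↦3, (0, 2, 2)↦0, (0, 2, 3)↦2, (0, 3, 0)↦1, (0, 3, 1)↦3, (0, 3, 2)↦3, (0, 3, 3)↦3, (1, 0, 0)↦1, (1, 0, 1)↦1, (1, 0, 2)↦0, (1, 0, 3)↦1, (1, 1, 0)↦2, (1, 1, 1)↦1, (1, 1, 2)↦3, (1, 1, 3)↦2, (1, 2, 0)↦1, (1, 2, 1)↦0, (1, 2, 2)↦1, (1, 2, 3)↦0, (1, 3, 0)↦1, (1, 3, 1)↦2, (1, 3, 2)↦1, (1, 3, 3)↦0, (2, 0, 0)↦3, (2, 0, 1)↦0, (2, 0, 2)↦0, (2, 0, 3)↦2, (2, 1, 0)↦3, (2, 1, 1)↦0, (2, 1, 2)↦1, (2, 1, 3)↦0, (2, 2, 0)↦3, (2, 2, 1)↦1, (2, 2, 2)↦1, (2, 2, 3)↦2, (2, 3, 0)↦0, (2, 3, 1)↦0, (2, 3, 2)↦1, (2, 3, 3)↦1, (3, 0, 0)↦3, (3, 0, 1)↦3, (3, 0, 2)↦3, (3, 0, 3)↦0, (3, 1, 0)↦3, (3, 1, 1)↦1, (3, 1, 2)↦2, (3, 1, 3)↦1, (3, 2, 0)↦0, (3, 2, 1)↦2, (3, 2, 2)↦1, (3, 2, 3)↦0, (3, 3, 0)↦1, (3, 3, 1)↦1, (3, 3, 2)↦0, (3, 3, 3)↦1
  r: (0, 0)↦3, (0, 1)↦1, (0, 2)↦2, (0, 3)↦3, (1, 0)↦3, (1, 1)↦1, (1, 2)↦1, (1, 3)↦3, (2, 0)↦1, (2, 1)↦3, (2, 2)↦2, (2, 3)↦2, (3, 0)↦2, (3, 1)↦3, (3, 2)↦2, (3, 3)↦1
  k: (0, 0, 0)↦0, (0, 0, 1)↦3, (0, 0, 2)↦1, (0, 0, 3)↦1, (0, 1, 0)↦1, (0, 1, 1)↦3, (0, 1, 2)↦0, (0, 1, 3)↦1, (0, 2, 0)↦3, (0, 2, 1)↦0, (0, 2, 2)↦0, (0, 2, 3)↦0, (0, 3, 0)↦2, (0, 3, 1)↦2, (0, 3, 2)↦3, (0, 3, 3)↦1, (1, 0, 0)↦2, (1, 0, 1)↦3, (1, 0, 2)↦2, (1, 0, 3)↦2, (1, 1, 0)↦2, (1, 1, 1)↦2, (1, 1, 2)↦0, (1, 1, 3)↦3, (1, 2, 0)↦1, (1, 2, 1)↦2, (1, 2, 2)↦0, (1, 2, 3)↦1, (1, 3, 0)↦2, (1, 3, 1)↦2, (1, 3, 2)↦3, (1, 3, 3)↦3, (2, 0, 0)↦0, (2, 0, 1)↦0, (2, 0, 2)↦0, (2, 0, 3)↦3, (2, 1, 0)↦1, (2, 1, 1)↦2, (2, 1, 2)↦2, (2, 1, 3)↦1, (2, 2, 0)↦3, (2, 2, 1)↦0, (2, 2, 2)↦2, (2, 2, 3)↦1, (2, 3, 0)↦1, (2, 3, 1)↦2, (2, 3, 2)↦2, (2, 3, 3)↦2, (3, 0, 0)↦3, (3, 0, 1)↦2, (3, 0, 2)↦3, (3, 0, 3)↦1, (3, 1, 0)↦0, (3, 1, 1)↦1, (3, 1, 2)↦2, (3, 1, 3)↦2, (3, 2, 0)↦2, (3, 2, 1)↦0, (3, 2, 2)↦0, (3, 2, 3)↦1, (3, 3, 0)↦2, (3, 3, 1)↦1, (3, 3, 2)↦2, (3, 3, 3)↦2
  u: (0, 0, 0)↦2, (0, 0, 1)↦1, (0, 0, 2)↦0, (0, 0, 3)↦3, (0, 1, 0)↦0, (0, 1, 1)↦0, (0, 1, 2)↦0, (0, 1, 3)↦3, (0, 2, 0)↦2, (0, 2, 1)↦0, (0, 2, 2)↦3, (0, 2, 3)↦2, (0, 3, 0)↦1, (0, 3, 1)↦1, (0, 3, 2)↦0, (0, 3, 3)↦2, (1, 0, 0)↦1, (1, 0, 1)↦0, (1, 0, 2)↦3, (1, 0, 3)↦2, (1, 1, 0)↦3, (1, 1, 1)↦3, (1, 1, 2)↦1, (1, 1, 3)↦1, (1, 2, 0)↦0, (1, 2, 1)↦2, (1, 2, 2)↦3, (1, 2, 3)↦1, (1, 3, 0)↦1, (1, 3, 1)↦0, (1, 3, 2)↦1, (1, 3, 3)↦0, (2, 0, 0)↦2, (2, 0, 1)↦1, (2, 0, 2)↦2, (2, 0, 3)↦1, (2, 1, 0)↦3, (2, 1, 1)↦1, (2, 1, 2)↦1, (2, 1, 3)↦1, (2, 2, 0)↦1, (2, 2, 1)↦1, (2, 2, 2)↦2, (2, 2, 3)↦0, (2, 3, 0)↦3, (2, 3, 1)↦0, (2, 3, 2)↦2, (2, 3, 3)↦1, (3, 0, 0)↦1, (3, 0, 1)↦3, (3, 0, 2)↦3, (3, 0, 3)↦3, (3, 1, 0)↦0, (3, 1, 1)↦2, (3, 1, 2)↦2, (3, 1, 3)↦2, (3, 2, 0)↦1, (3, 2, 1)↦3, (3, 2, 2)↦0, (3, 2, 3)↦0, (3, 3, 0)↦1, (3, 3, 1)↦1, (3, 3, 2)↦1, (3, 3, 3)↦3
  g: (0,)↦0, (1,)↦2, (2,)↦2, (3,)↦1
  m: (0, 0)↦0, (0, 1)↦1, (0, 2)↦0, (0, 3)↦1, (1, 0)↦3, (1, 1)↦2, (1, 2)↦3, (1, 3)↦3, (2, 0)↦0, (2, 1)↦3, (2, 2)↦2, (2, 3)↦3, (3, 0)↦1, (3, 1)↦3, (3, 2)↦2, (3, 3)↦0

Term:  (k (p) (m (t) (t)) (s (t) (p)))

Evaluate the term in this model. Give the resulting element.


  p = 3
  t = 3
  t = 3
  (m (t) (t)) = m(3, 3) = 0
  t = 3
  p = 3
  (s (t) (p)) = s(3, 3) = 3
  (k (p) (m (t) (t)) (s (t) (p))) = k(3, 0, 3) = 1

value = 1


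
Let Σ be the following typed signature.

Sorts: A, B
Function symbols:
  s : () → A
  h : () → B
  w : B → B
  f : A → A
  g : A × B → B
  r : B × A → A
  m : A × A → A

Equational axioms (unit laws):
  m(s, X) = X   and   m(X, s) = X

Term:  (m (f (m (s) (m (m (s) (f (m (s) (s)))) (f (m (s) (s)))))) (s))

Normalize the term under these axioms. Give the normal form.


1. (m (f (m (s) (m (m (s) (f (m (s) (s)))) (f (m (s) (s)))))) (s))  →  (f (m (s) (m (m (s) (f (m (s) (s)))) (f (m (s) (s))))))
2. (f (m (s) (m (m (s) (f (m (s) (s)))) (f (m (s) (s))))))  →  (f (m (m (s) (f (m (s) (s)))) (f (m (s) (s)))))
3. (f (m (m (s) (f (m (s) (s)))) (f (m (s) (s)))))  →  (f (m (f (m (s) (s))) (f (m (s) (s)))))
4. (f (m (f (m (s) (s))) (f (m (s) (s)))))  →  (f (m (f (s)) (f (m (s) (s)))))
5. (f (m (f (s)) (f (m (s) (s)))))  →  (f (m (f (s)) (f (s))))

normal form = (f (m (f (s)) (f (s))))


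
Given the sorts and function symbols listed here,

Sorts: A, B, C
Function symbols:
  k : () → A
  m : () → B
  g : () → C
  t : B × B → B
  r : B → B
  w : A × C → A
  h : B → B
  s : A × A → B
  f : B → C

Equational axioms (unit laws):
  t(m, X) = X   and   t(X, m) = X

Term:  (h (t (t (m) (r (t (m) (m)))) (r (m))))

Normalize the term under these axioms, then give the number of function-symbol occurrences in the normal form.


1. (h (t (t (m) (r (t (m) (m)))) (r (m))))  →  (h (t (r (t (m) (m))) (r (m))))
2. (h (t (r (t (m) (m))) (r (m))))  →  (h (t (r (m)) (r (m))))
normal form: (h (t (r (m)) (r (m))))

size = 6


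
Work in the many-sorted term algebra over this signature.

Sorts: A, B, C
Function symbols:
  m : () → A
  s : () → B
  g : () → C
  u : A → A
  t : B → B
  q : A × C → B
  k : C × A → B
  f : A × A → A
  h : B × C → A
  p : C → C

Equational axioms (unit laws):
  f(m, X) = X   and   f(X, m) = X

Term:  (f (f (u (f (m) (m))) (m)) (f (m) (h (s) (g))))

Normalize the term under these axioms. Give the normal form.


1. (f (f (u (f (m) (m))) (m)) (f (m) (h (s) (g))))  →  (f (u (f (m) (m))) (f (m) (h (s) (g))))
2. (f (u (f (m) (m))) (f (m) (h (s) (g))))  →  (f (u (m)) (f (m) (h (s) (g))))
3. (f (u (m)) (f (m) (h (s) (g))))  →  (f (u (m)) (h (s) (g)))

normal form = (f (u (m)) (h (s) (g)))


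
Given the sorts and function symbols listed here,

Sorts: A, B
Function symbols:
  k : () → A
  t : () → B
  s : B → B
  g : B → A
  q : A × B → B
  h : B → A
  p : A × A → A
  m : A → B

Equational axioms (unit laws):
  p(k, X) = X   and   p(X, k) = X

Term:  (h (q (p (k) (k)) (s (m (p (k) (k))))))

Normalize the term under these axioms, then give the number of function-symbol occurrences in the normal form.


1. (h (q (p (k) (k)) (s (m (p (k) (k))))))  →  (h (q (k) (s (m (p (k) (k))))))
2. (h (q (k) (s (m (p (k) (k))))))  →  (h (q (k) (s (m (k)))))
normal form: (h (q (k) (s (m (k)))))

size = 6


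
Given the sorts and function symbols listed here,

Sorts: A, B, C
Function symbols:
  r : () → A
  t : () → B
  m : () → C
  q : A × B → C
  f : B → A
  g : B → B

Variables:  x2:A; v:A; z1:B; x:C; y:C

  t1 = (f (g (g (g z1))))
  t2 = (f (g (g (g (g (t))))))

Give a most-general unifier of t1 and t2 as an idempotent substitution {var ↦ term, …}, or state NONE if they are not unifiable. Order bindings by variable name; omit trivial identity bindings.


{z1 ↦ (g (t))}


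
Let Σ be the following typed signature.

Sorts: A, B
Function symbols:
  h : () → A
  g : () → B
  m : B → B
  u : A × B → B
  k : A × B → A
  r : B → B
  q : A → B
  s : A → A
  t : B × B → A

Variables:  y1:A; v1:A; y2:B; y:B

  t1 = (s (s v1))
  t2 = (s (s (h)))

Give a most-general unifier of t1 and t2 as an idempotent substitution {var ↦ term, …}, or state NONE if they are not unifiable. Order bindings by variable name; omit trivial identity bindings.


{v1 ↦ (h)}


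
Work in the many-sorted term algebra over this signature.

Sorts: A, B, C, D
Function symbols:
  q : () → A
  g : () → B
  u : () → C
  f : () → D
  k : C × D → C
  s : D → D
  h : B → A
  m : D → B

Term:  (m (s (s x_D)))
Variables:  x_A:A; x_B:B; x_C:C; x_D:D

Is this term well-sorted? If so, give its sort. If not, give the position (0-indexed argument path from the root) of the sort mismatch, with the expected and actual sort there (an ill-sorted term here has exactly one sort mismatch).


      x_D : D
    (s x_D) : D
  (s (s x_D)) : D
(m (s (s x_D))) : B

well-sorted; sort = B


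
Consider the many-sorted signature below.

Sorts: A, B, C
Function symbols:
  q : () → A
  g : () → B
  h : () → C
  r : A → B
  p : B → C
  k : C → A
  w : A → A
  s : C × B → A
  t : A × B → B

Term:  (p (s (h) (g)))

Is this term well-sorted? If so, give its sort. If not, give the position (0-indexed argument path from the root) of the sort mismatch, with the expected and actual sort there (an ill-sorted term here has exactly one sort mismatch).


    (h) : C
    (g) : B
  (s (h) (g)) : A
(p (s (h) (g))) : ✗ arg 0 at [0] has sort A, expected B

ill-sorted at position [0]: expected B, got A


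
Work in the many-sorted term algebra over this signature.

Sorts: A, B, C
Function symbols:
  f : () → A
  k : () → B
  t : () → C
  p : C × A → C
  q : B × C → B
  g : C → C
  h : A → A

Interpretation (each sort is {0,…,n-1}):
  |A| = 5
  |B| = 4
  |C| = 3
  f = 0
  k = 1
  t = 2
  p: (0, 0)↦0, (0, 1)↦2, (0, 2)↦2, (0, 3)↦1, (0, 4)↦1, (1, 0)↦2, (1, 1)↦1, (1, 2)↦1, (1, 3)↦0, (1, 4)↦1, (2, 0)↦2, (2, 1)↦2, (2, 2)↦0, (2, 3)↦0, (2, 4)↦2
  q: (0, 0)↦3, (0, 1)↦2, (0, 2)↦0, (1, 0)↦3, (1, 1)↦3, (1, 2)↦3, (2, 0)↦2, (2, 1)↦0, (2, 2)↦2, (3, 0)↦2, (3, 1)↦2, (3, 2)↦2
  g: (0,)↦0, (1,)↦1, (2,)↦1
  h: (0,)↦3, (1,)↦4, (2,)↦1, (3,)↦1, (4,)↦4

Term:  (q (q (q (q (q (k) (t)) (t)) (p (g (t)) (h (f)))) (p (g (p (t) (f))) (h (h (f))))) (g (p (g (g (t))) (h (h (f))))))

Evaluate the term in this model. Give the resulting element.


  k = 1
  t = 2
  (q (k) (t)) = q(1, 2) = 3
  t = 2
  (q (q (k) (t)) (t)) = q(3, 2) = 2
  t = 2
  (g (t)) = g(2,) = 1
  f = 0
  (h (f)) = h(0,) = 3
  (p (g (t)) (h (f))) = p(1, 3) = 0
  (q (q (q (k) (t)) (t)) (p (g (t)) (h (f)))) = q(2, 0) = 2
  t = 2
  f = 0
  (p (t) (f)) = p(2, 0) = 2
  (g (p (t) (f))) = g(2,) = 1
  f = 0
  (h (f)) = h(0,) = 3
  (h (h (f))) = h(3,) = 1
  (p (g (p (t) (f))) (h (h (f)))) = p(1, 1) = 1
  (q (q (q (q (k) (t)) (t)) (p (g (t)) (h (f)))) (p (g (p (t) (f))) (h (h (f))))) = q(2, 1) = 0
  t = 2
  (g (t)) = g(2,) = 1
  (g (g (t))) = g(1,) = 1
  f = 0
  (h (f)) = h(0,) = 3
  (h (h (f))) = h(3,) = 1
  (p (g (g (t))) (h (h (f)))) = p(1, 1) = 1
  (g (p (g (g (t))) (h (h (f))))) = g(1,) = 1
  (q (q (q (q (q (k) (t)) (t)) (p (g (t)) (h (f)))) (p (g (p (t) (f))) (h (h (f))))) (g (p (g (g (t))) (h (h (f)))))) = q(0, 1) = 2

value = 2


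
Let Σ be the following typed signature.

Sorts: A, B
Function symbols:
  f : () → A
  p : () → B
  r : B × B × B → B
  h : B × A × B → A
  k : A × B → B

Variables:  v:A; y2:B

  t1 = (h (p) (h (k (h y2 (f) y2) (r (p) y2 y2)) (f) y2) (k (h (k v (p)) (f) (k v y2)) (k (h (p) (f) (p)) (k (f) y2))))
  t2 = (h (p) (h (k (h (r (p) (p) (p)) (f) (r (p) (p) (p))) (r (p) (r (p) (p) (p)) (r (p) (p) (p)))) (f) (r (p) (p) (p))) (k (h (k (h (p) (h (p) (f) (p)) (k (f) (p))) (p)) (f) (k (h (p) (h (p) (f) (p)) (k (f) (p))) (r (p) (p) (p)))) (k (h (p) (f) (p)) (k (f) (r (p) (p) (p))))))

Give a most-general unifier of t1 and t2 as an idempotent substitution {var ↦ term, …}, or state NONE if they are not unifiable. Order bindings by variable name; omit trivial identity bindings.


{v ↦ (h (p) (h (p) (f) (p)) (k (f) (p))), y2 ↦ (r (p) (p) (p))}


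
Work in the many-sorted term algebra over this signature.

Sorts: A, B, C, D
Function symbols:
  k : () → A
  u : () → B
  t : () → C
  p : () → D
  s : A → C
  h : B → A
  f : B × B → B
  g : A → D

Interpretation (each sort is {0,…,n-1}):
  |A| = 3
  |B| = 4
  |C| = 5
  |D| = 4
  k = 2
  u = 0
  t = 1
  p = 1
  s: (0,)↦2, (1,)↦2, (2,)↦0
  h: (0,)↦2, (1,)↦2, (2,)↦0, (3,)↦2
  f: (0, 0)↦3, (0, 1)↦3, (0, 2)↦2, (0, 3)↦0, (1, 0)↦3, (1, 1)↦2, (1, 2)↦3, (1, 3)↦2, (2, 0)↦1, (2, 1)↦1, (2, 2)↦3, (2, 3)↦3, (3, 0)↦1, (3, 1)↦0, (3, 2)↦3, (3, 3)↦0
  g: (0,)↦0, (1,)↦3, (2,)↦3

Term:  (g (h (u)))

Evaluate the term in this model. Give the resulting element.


  u = 0
  (h (u)) = h(0,) = 2
  (g (h (u))) = g(2,) = 3

value = 3


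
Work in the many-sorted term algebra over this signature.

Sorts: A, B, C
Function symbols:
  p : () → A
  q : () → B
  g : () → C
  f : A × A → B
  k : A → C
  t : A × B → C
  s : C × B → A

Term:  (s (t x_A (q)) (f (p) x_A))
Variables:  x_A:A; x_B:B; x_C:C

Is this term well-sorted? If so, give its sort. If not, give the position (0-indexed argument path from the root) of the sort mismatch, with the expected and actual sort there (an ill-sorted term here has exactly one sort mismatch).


well-sorted; sort = A

    x_A : A
    (q) : B
  (t x_A (q)) : C
    (p) : A
    x_A : A
  (f (p) x_A) : B
(s (t x_A (q)) (f (p) x_A)) : A


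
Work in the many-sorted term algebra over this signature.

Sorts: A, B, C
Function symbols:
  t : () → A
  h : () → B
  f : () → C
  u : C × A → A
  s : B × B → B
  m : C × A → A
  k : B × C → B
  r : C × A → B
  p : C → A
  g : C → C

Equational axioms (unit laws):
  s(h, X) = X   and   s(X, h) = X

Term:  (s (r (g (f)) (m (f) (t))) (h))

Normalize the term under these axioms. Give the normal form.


normal form = (r (g (f)) (m (f) (t)))

1. (s (r (g (f)) (m (f) (t))) (h))  →  (r (g (f)) (m (f) (t)))


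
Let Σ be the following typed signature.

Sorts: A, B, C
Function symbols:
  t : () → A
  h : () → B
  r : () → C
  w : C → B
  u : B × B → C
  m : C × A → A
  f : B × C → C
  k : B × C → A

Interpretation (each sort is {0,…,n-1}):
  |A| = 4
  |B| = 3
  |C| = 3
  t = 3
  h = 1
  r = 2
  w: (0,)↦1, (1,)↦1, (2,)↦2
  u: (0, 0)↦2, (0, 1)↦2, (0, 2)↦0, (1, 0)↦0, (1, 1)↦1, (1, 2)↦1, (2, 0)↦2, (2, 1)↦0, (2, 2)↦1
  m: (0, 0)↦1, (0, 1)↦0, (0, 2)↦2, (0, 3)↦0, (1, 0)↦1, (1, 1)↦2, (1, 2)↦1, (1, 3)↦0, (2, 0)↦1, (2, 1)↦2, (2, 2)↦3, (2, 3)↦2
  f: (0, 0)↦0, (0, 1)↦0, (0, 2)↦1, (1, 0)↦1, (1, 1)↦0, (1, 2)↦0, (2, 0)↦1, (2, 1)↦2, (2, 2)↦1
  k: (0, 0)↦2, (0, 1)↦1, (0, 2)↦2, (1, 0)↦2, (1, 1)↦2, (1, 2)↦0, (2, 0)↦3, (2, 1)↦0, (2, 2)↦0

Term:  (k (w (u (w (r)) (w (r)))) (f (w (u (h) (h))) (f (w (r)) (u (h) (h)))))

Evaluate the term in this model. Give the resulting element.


value = 2

  r = 2
  (w (r)) = w(2,) = 2
  r = 2
  (w (r)) = w(2,) = 2
  (u (w (r)) (w (r))) = u(2, 2) = 1
  (w (u (w (r)) (w (r)))) = w(1,) = 1
  h = 1
  h = 1
  (u (h) (h)) = u(1, 1) = 1
  (w (u (h) (h))) = w(1,) = 1
  r = 2
  (w (r)) = w(2,) = 2
  h = 1
  h = 1
  (u (h) (h)) = u(1, 1) = 1
  (f (w (r)) (u (h) (h))) = f(2, 1) = 2
  (f (w (u (h) (h))) (f (w (r)) (u (h) (h)))) = f(1, 2) = 0
  (k (w (u (w (r)) (w (r)))) (f (w (u (h) (h))) (f (w (r)) (u (h) (h))))) = k(1, 0) = 2


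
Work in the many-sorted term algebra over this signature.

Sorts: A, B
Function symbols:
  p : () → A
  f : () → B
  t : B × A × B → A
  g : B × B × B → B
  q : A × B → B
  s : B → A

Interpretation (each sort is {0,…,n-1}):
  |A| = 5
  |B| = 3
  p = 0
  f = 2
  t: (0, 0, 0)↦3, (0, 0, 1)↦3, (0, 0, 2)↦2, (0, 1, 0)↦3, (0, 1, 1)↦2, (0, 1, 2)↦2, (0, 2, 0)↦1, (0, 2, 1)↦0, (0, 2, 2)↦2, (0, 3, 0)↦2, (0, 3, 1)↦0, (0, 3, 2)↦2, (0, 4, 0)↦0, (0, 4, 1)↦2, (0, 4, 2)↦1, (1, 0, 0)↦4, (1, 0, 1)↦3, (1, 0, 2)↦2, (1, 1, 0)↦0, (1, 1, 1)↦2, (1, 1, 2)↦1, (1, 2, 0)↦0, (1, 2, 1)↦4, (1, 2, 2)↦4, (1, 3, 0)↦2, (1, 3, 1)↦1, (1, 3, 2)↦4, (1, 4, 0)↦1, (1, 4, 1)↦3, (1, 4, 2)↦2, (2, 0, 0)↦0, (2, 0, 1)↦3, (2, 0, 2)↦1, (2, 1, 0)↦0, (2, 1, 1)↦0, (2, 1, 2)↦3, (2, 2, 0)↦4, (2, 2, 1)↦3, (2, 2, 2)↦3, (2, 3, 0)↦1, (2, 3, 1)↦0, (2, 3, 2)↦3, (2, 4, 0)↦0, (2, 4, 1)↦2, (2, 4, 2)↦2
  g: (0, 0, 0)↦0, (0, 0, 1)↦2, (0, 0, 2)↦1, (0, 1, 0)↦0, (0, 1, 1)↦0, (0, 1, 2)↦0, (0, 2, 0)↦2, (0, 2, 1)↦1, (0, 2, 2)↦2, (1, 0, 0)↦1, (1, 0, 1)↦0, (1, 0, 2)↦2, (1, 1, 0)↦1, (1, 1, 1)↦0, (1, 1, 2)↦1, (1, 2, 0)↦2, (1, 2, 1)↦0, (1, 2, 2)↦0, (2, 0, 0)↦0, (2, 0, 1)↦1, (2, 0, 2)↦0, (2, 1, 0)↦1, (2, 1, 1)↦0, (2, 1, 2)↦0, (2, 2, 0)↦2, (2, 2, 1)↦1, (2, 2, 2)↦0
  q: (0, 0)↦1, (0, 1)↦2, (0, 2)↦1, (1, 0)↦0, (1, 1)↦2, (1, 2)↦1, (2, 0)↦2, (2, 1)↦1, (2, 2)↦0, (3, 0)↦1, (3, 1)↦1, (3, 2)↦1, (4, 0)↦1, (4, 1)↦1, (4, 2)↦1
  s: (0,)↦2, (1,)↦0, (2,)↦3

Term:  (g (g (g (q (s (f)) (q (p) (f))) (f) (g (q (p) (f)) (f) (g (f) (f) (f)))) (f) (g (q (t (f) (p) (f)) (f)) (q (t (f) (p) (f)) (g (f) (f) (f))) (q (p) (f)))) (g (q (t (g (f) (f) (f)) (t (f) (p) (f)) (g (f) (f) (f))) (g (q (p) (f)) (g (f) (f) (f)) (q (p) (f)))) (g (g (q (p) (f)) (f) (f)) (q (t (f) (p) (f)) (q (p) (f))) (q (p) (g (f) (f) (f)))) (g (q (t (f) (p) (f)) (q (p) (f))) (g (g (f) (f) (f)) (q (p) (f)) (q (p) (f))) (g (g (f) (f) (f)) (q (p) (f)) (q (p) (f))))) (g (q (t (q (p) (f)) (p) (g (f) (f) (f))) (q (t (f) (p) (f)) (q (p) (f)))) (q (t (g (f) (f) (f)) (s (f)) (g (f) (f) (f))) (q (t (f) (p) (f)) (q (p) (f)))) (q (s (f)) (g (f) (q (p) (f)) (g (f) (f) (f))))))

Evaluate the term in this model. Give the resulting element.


value = 1

  f = 2
  (s (f)) = s(2,) = 3
  p = 0
  f = 2
  (q (p) (f)) = q(0, 2) = 1
  (q (s (f)) (q (p) (f))) = q(3, 1) = 1
  f = 2
  p = 0
  f = 2
  (q (p) (f)) = q(0, 2) = 1
  f = 2
  f = 2
  f = 2
  f = 2
  (g (f) (f) (f)) = g(2, 2, 2) = 0
  (g (q (p) (f)) (f) (g (f) (f) (f))) = g(1, 2, 0) = 2
  (g (q (s (f)) (q (p) (f))) (f) (g (q (p) (f)) (f) (g (f) (f) (f)))) = g(1, 2, 2) = 0
  f = 2
  f = 2
  p = 0
  f = 2
  (t (f) (p) (f)) = t(2, 0, 2) = 1
  f = 2
  (q (t (f) (p) (f)) (f)) = q(1, 2) = 1
  f = 2
  p = 0
  f = 2
  (t (f) (p) (f)) = t(2, 0, 2) = 1
  f = 2
  f = 2
  f = 2
  (g (f) (f) (f)) = g(2, 2, 2) = 0
  (q (t (f) (p) (f)) (g (f) (f) (f))) = q(1, 0) = 0
  p = 0
  f = 2
  (q (p) (f)) = q(0, 2) = 1
  (g (q (t (f) (p) (f)) (f)) (q (t (f) (p) (f)) (g (f) (f) (f))) (q (p) (f))) = g(1, 0, 1) = 0
  (g (g (q (s (f)) (q (p) (f))) (f) (g (q (p) (f)) (f) (g (f) (f) (f)))) (f) (g (q (t (f) (p) (f)) (f)) (q (t (f) (p) (f)) (g (f) (f) (f))) (q (p) (f)))) = g(0, 2, 0) = 2
  f = 2
  f = 2
  f = 2
  (g (f) (f) (f)) = g(2, 2, 2) = 0
  f = 2
  p = 0
  f = 2
  (t (f) (p) (f)) = t(2, 0, 2) = 1
  f = 2
  f = 2
  f = 2
  (g (f) (f) (f)) = g(2, 2, 2) = 0
  (t (g (f) (f) (f)) (t (f) (p) (f)) (g (f) (f) (f))) = t(0, 1, 0) = 3
  p = 0
  f = 2
  (q (p) (f)) = q(0, 2) = 1
  f = 2
  f = 2
  f = 2
  (g (f) (f) (f)) = g(2, 2, 2) = 0
  p = 0
  f = 2
  (q (p) (f)) = q(0, 2) = 1
  (g (q (p) (f)) (g (f) (f) (f)) (q (p) (f))) = g(1, 0, 1) = 0
  (q (t (g (f) (f) (f)) (t (f) (p) (f)) (g (f) (f) (f))) (g (q (p) (f)) (g (f) (f) (f)) (q (p) (f)))) = q(3, 0) = 1
  p = 0
  f = 2
  (q (p) (f)) = q(0, 2) = 1
  f = 2
  f = 2
  (g (q (p) (f)) (f) (f)) = g(1, 2, 2) = 0
  f = 2
  p = 0
  f = 2
  (t (f) (p) (f)) = t(2, 0, 2) = 1
  p = 0
  f = 2
  (q (p) (f)) = q(0, 2) = 1
  (q (t (f) (p) (f)) (q (p) (f))) = q(1, 1) = 2
  p = 0
  f = 2
  f = 2
  f = 2
  (g (f) (f) (f)) = g(2, 2, 2) = 0
  (q (p) (g (f) (f) (f))) = q(0, 0) = 1
  (g (g (q (p) (f)) (f) (f)) (q (t (f) (p) (f)) (q (p) (f))) (q (p) (g (f) (f) (f)))) = g(0, 2, 1) = 1
  f = 2
  p = 0
  f = 2
  (t (f) (p) (f)) = t(2, 0, 2) = 1
  p = 0
  f = 2
  (q (p) (f)) = q(0, 2) = 1
  (q (t (f) (p) (f)) (q (p) (f))) = q(1, 1) = 2
  f = 2
  f = 2
  f = 2
  (g (f) (f) (f)) = g(2, 2, 2) = 0
  p = 0
  f = 2
  (q (p) (f)) = q(0, 2) = 1
  p = 0
  f = 2
  (q (p) (f)) = q(0, 2) = 1
  (g (g (f) (f) (f)) (q (p) (f)) (q (p) (f))) = g(0, 1, 1) = 0
  f = 2
  f = 2
  f = 2
  (g (f) (f) (f)) = g(2, 2, 2) = 0
  p = 0
  f = 2
  (q (p) (f)) = q(0, 2) = 1
  p = 0
  f = 2
  (q (p) (f)) = q(0, 2) = 1
  (g (g (f) (f) (f)) (q (p) (f)) (q (p) (f))) = g(0, 1, 1) = 0
  (g (q (t (f) (p) (f)) (q (p) (f))) (g (g (f) (f) (f)) (q (p) (f)) (q (p) (f))) (g (g (f) (f) (f)) (q (p) (f)) (q (p) (f)))) = g(2, 0, 0) = 0
  (g (q (t (g (f) (f) (f)) (t (f) (p) (f)) (g (f) (f) (f))) (g (q (p) (f)) (g (f) (f) (f)) (q (p) (f)))) (g (g (q (p) (f)) (f) (f)) (q (t (f) (p) (f)) (q (p) (f))) (q (p) (g (f) (f) (f)))) (g (q (t (f) (p) (f)) (q (p) (f))) (g (g (f) (f) (f)) (q (p) (f)) (q (p) (f))) (g (g (f) (f) (f)) (q (p) (f)) (q (p) (f))))) = g(1, 1, 0) = 1
  p = 0
  f = 2
  (q (p) (f)) = q(0, 2) = 1
  p = 0
  f = 2
  f = 2
  f = 2
  (g (f) (f) (f)) = g(2, 2, 2) = 0
  (t (q (p) (f)) (p) (g (f) (f) (f))) = t(1, 0, 0) = 4
  f = 2
  p = 0
  f = 2
  (t (f) (p) (f)) = t(2, 0, 2) = 1
  p = 0
  f = 2
  (q (p) (f)) = q(0, 2) = 1
  (q (t (f) (p) (f)) (q (p) (f))) = q(1, 1) = 2
  (q (t (q (p) (f)) (p) (g (f) (f) (f))) (q (t (f) (p) (f)) (q (p) (f)))) = q(4, 2) = 1
  f = 2
  f = 2
  f = 2
  (g (f) (f) (f)) = g(2, 2, 2) = 0
  f = 2
  (s (f)) = s(2,) = 3
  f = 2
  f = 2
  f = 2
  (g (f) (f) (f)) = g(2, 2, 2) = 0
  (t (g (f) (f) (f)) (s (f)) (g (f) (f) (f))) = t(0, 3, 0) = 2
  f = 2
  p = 0
  f = 2
  (t (f) (p) (f)) = t(2, 0, 2) = 1
  p = 0
  f = 2
  (q (p) (f)) = q(0, 2) = 1
  (q (t (f) (p) (f)) (q (p) (f))) = q(1, 1) = 2
  (q (t (g (f) (f) (f)) (s (f)) (g (f) (f) (f))) (q (t (f) (p) (f)) (q (p) (f)))) = q(2, 2) = 0
  f = 2
  (s (f)) = s(2,) = 3
  f = 2
  p = 0
  f = 2
  (q (p) (f)) = q(0, 2) = 1
  f = 2
  f = 2
  f = 2
  (g (f) (f) (f)) = g(2, 2, 2) = 0
  (g (f) (q (p) (f)) (g (f) (f) (f))) = g(2, 1, 0) = 1
  (q (s (f)) (g (f) (q (p) (f)) (g (f) (f) (f)))) = q(3, 1) = 1
  (g (q (t (q (p) (f)) (p) (g (f) (f) (f))) (q (t (f) (p) (f)) (q (p) (f)))) (q (t (g (f) (f) (f)) (s (f)) (g (f) (f) (f))) (q (t (f) (p) (f)) (q (p) (f)))) (q (s (f)) (g (f) (q (p) (f)) (g (f) (f) (f))))) = g(1, 0, 1) = 0
  (g (g (g (q (s (f)) (q (p) (f))) (f) (g (q (p) (f)) (f) (g (f) (f) (f)))) (f) (g (q (t (f) (p) (f)) (f)) (q (t (f) (p) (f)) (g (f) (f) (f))) (q (p) (f)))) (g (q (t (g (f) (f) (f)) (t (f) (p) (f)) (g (f) (f) (f))) (g (q (p) (f)) (g (f) (f) (f)) (q (p) (f)))) (g (g (q (p) (f)) (f) (f)) (q (t (f) (p) (f)) (q (p) (f))) (q (p) (g (f) (f) (f)))) (g (q (t (f) (p) (f)) (q (p) (f))) (g (g (f) (f) (f)) (q (p) (f)) (q (p) (f))) (g (g (f) (f) (f)) (q (p) (f)) (q (p) (f))))) (g (q (t (q (p) (f)) (p) (g (f) (f) (f))) (q (t (f) (p) (f)) (q (p) (f)))) (q (t (g (f) (f) (f)) (s (f)) (g (f) (f) (f))) (q (t (f) (p) (f)) (q (p) (f)))) (q (s (f)) (g (f) (q (p) (f)) (g (f) (f) (f)))))) = g(2, 1, 0) = 1


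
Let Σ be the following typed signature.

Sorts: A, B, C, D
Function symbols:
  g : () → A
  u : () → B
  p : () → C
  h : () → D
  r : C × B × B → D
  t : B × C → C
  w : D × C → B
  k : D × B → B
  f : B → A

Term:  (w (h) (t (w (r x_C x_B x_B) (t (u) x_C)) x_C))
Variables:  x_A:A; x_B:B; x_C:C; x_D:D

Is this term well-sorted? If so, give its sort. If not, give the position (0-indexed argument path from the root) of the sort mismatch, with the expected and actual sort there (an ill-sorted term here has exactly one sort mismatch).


  (h) : D
        x_C : C
        x_B : B
        x_B : B
      (r x_C x_B x_B) : D
        (u) : B
        x_C : C
      (t (u) x_C) : C
    (w (r x_C x_B x_B) (t (u) x_C)) : B
    x_C : C
  (t (w (r x_C x_B x_B) (t (u) x_C)) x_C) : C
(w (h) (t (w (r x_C x_B x_B) (t (u) x_C)) x_C)) : B

well-sorted; sort = B


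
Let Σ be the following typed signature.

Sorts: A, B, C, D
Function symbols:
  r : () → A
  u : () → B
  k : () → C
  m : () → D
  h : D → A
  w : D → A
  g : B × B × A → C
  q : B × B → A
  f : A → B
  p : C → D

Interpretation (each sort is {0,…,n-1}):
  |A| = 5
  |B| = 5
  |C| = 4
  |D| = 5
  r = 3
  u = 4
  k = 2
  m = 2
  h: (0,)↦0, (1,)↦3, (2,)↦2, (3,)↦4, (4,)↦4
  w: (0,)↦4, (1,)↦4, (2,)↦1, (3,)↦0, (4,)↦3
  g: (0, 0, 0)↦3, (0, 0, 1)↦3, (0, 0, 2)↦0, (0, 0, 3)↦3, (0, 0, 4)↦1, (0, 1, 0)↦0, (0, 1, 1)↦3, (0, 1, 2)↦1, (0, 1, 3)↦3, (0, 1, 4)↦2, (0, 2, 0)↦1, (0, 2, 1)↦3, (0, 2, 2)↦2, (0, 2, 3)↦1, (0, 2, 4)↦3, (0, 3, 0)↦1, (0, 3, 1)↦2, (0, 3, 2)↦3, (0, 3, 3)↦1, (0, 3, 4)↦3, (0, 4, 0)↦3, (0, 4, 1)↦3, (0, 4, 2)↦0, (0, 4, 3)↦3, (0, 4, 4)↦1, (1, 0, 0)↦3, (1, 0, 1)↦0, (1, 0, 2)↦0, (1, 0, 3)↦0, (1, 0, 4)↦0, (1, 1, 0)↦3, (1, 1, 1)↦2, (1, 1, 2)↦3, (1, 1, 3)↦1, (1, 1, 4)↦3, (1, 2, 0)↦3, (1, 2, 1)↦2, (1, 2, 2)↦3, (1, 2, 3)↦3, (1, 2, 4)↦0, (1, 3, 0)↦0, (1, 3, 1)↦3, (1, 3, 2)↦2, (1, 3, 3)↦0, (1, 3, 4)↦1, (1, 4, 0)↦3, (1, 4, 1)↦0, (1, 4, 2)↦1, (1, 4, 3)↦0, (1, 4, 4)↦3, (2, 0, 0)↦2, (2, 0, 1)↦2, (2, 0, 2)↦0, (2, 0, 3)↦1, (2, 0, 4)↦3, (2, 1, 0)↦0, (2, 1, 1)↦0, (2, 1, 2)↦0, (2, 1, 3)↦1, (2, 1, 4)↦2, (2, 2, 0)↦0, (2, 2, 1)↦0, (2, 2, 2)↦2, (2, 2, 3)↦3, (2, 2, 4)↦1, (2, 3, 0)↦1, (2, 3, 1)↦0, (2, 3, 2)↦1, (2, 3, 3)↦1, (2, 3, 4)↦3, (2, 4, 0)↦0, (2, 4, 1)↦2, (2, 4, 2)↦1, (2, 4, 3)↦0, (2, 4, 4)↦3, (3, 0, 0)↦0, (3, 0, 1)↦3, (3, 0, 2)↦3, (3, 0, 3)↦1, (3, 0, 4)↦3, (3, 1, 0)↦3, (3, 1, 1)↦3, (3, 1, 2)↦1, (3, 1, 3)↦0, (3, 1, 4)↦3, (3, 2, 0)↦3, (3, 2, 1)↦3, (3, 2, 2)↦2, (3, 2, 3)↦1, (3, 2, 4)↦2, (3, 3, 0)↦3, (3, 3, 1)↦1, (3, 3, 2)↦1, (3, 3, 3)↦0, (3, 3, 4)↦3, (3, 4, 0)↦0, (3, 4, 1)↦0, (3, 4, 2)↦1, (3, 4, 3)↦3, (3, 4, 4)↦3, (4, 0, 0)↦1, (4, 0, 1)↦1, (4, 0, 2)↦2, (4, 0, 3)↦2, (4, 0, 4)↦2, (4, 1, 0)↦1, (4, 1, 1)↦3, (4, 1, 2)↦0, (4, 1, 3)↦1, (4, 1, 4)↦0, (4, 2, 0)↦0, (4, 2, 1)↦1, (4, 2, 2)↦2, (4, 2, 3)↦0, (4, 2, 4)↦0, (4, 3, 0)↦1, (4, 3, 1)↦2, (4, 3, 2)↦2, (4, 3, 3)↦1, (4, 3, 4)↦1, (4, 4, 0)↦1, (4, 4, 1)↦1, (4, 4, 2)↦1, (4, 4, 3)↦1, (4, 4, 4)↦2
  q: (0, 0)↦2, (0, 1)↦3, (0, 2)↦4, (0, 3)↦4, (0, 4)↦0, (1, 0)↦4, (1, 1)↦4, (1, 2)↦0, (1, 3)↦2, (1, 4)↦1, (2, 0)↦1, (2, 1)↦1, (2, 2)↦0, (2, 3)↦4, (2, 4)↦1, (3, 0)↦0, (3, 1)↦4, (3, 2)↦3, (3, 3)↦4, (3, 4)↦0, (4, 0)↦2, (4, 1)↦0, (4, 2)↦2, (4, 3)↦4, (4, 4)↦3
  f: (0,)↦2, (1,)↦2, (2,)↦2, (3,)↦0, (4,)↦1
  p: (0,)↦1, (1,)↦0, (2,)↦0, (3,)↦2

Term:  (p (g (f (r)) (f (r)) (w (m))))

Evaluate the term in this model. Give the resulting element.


value = 2

  r = 3
  (f (r)) = f(3,) = 0
  r = 3
  (f (r)) = f(3,) = 0
  m = 2
  (w (m)) = w(2,) = 1
  (g (f (r)) (f (r)) (w (m))) = g(0, 0, 1) = 3
  (p (g (f (r)) (f (r)) (w (m)))) = p(3,) = 2
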